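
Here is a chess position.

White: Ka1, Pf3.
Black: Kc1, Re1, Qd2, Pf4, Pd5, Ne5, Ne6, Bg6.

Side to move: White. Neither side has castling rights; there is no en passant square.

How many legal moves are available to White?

White to move; king on a1.
In check: no.
Legal moves: none.
Count: 0.

0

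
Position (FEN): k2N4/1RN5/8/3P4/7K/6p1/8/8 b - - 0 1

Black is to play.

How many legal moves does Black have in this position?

0

Black to move; king on a8.
In check: yes, from the white knight on c7.
Legal moves: none.
Count: 0.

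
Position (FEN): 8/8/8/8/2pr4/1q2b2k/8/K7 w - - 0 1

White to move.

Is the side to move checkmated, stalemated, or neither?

White to move; white king on a1.
In check: no.
King squares — b1: attacked by Qb3; a2: attacked by Qb3; b2: attacked by Qb3.
Legal moves for White: none.
Not in check and no legal moves → stalemate.

stalemate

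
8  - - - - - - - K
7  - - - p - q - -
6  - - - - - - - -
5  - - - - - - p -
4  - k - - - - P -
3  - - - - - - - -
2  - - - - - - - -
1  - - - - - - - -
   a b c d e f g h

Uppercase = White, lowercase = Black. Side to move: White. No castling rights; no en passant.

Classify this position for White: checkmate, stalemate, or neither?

White to move; white king on h8.
In check: no.
King squares — g7: attacked by Qf7; h7: attacked by Qf7; g8: attacked by Qf7.
Legal moves for White: none.
Not in check and no legal moves → stalemate.

stalemate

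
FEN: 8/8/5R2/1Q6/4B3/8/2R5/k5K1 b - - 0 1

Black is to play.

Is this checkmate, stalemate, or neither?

Black to move; black king on a1.
In check: no.
King squares — b1: attacked by Qb5; a2: attacked by Rc2; b2: attacked by Rc2.
Legal moves for Black: none.
Not in check and no legal moves → stalemate.

stalemate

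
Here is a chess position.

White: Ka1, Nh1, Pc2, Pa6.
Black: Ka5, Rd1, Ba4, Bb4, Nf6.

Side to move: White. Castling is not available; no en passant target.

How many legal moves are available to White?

White to move; king on a1.
In check: yes, from the black rook on d1.
Legal moves: Kb2, Ka2.
Count: 2.

2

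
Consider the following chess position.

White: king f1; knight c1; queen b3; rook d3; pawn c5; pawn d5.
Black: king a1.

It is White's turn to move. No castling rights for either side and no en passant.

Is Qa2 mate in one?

yes

After Qa2: black king on a1; in check: yes, from the white queen on a2.
King squares — b1: attacked by Qa2; a2: attacked by Nc1; b2: attacked by Qa2.
Black has no legal moves → checkmate.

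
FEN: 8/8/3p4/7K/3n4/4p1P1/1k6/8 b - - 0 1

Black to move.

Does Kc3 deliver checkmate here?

no

After Kc3: white king on h5; in check: no.
White is not in check, so this cannot be checkmate.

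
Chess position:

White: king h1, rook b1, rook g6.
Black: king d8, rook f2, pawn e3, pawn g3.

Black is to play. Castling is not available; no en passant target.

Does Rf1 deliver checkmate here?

no

After Rf1: white king on h1; in check: yes, from the black rook on f1.
White has 2 legal replies: Kg2, Rxf1.
In check but a legal move exists → not checkmate.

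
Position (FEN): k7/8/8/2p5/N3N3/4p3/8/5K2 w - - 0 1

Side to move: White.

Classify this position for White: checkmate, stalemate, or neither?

White to move; white king on f1.
In check: no.
Legal moves for White: Nf6, Nd6, Ng5, Nexc5, Ng3, Nec3, Nf2, Nd2, Nb6+, Naxc5, Nac3, Nb2, Kg2, Ke2, Kg1, Ke1.
White has 16 legal moves and is not in check → neither.

neither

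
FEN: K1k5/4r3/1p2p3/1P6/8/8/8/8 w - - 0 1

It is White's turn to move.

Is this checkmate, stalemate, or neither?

stalemate

White to move; white king on a8.
In check: no.
King squares — a7: attacked by Re7; b7: attacked by Re7; b8: attacked by Kc8.
Legal moves for White: none.
Not in check and no legal moves → stalemate.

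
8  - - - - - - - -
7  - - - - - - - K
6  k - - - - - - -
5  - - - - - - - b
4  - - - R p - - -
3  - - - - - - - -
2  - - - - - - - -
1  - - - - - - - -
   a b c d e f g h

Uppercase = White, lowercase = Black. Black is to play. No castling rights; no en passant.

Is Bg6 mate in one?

After Bg6: white king on h7; in check: yes, from the black bishop on g6.
White has 5 legal replies: Kh8, Kg8, Kg7, Kh6, Kxg6.
In check but a legal move exists → not checkmate.

no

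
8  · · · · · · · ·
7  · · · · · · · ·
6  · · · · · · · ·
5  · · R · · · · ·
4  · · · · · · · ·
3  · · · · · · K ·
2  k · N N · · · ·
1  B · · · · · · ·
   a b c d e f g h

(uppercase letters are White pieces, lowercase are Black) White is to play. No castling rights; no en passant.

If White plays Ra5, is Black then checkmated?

After Ra5: black king on a2; in check: yes, from the white rook on a5.
King squares — a1: attacked by Nc2; b1: attacked by Nd2; b2: attacked by Ba1; a3: attacked by Nc2; b3: attacked by Nd2.
Black has no legal moves → checkmate.

yes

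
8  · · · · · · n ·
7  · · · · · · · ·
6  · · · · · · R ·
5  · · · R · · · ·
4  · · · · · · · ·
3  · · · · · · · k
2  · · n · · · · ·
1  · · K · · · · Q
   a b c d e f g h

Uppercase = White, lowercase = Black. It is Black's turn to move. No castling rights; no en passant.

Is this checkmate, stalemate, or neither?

checkmate

Black to move; black king on h3.
In check: yes, from the white queen on h1.
King squares — g2: attacked by Qh1; h2: attacked by Qh1; g3: attacked by Rg6; g4: attacked by Rg6; h4: attacked by Qh1.
Legal moves for Black: none.
In check with no legal moves → checkmate.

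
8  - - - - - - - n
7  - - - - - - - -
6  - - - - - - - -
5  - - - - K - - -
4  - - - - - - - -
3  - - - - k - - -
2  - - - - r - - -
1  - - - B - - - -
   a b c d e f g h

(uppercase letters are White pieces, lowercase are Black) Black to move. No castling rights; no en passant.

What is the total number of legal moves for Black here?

Black to move; king on e3.
In check: no.
Legal moves: Nf7+, Ng6+, Kf3+, Kd3+, Kf2+, Kd2+, Rh2, Rg2, Rf2, Rd2, Rc2, Rb2, Ra2, Re1.
Count: 14.

14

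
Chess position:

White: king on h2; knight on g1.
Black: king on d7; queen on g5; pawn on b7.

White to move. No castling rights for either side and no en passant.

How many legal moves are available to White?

White to move; king on h2.
In check: no.
Legal moves: Kh3, Kh1, Nh3, Nf3, Ne2.
Count: 5.

5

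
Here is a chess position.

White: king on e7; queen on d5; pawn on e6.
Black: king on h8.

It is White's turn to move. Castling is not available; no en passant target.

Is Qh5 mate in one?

After Qh5: black king on h8; in check: yes, from the white queen on h5.
Black has 2 legal replies: Kg8, Kg7.
In check but a legal move exists → not checkmate.

no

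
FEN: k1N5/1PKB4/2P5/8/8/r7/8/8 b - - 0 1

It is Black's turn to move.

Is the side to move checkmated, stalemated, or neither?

Black to move; black king on a8.
In check: yes, from the white pawn on b7.
King squares — a7: attacked by Nc8; b7: attacked by Pc6; b8: attacked by Kc7.
Legal moves for Black: none.
In check with no legal moves → checkmate.

checkmate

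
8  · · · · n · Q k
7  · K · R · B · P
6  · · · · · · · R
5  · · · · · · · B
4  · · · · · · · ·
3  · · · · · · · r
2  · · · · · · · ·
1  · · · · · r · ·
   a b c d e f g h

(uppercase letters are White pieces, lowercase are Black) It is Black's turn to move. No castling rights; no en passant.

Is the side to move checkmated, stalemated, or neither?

Black to move; black king on h8.
In check: yes, from the white queen on g8.
King squares — g7: attacked by Qg8; h7: attacked by Rh6; g8: attacked by Bf7.
Legal moves for Black: none.
In check with no legal moves → checkmate.

checkmate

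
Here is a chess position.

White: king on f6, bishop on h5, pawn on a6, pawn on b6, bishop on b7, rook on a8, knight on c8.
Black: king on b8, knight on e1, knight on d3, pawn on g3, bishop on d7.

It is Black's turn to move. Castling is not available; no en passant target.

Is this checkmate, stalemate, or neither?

Black to move; black king on b8.
In check: yes, from the white rook on a8.
King squares — a7: attacked by Pb6; b7: attacked by Pa6; c7: attacked by Pb6; a8: attacked by Bb7; c8: attacked by Bb7.
Legal moves for Black: none.
In check with no legal moves → checkmate.

checkmate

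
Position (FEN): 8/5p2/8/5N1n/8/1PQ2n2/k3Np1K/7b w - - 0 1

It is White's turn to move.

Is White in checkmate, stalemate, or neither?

White to move; white king on h2.
In check: yes, from the black knight on f3.
King squares — g1: attacked by Pf2; h1: available; g2: attacked by Bh1; g3: attacked by Nh5; h3: available.
Legal moves for White: Kh3, Kxh1, Qxf3.
White is in check but has 3 legal moves → neither.

neither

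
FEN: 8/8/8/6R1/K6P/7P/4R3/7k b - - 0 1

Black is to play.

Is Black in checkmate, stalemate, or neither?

Black to move; black king on h1.
In check: no.
King squares — g1: attacked by Rg5; g2: attacked by Re2; h2: attacked by Re2.
Legal moves for Black: none.
Not in check and no legal moves → stalemate.

stalemate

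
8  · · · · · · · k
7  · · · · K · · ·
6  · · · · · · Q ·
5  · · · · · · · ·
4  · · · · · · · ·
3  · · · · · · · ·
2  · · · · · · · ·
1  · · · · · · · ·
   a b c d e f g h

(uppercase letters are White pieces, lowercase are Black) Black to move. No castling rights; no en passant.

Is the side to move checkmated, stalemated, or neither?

stalemate

Black to move; black king on h8.
In check: no.
King squares — g7: attacked by Qg6; h7: attacked by Qg6; g8: attacked by Qg6.
Legal moves for Black: none.
Not in check and no legal moves → stalemate.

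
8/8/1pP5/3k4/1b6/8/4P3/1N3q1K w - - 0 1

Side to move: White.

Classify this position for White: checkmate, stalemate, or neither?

neither

White to move; white king on h1.
In check: yes, from the black queen on f1.
Legal moves for White: Kh2.
White is in check but has 1 legal move → neither.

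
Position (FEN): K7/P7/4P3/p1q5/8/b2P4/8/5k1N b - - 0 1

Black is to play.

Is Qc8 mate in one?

After Qc8: white king on a8; in check: yes, from the black queen on c8.
King squares — a7: own pawn; b7: attacked by Qc8; b8: attacked by Qc8.
White has no legal moves → checkmate.

yes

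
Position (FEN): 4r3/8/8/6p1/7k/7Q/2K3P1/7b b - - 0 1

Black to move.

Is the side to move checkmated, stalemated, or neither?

checkmate

Black to move; black king on h4.
In check: yes, from the white queen on h3.
King squares — g3: attacked by Qh3; h3: attacked by Pg2; g4: attacked by Qh3; g5: own pawn; h5: attacked by Qh3.
Legal moves for Black: none.
In check with no legal moves → checkmate.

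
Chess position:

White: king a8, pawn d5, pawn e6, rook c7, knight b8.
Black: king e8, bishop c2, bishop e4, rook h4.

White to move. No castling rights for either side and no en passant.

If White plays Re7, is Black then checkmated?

no

After Re7: black king on e8; in check: yes, from the white rook on e7.
Black has 3 legal replies: Kf8, Kd8, Kxe7.
In check but a legal move exists → not checkmate.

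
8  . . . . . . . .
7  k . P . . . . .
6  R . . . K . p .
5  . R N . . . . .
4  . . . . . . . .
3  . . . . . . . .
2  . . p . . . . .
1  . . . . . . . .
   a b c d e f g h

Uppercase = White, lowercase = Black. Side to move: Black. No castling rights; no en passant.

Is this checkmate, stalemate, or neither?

checkmate

Black to move; black king on a7.
In check: yes, from the white rook on a6.
King squares — a6: attacked by Nc5; b6: attacked by Rb5; b7: attacked by Rb5; a8: attacked by Ra6; b8: attacked by Rb5.
Legal moves for Black: none.
In check with no legal moves → checkmate.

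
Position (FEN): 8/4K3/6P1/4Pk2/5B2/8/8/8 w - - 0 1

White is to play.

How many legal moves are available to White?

White to move; king on e7.
In check: no.
Legal moves: Kf8, Ke8, Kd8, Kf7, Kd7, Kd6, Bh6, Bg5, Bg3, Be3, Bh2, Bd2, Bc1, g7, e6.
Count: 15.

15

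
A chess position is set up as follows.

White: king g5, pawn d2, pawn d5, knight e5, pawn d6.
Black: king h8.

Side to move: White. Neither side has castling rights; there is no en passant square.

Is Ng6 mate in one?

no

After Ng6: black king on h8; in check: yes, from the white knight on g6.
Black has 3 legal replies: Kg8, Kh7, Kg7.
In check but a legal move exists → not checkmate.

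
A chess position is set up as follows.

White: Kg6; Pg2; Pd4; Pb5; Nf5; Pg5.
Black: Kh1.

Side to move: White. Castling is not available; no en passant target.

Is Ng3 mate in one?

After Ng3: black king on h1; in check: yes, from the white knight on g3.
Black has 3 legal replies: Kh2, Kxg2, Kg1.
In check but a legal move exists → not checkmate.

no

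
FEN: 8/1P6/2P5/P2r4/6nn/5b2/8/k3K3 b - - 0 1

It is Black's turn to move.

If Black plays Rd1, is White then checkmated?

After Rd1: white king on e1; in check: yes, from the black rook on d1.
King squares — d1: attacked by Bf3; f1: attacked by Rd1; d2: attacked by Rd1; e2: attacked by Bf3; f2: attacked by Ng4.
White has no legal moves → checkmate.

yes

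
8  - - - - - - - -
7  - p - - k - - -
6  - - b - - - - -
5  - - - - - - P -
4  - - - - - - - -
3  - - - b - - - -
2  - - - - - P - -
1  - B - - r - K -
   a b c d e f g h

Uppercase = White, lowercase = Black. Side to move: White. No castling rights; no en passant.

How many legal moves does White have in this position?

White to move; king on g1.
In check: yes, from the black rook on e1.
Legal moves: Kh2.
Count: 1.

1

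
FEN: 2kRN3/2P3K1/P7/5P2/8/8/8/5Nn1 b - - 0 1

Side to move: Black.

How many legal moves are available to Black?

0

Black to move; king on c8.
In check: yes, from the white rook on d8.
Legal moves: none.
Count: 0.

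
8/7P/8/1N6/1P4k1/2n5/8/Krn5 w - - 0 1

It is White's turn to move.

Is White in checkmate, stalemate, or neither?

White to move; white king on a1.
In check: yes, from the black rook on b1.
King squares — b1: attacked by Nc3; a2: attacked by Nc1; b2: attacked by Rb1.
Legal moves for White: none.
In check with no legal moves → checkmate.

checkmate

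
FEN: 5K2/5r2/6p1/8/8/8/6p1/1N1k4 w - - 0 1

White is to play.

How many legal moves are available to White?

3

White to move; king on f8.
In check: yes, from the black rook on f7.
Legal moves: Kg8, Ke8, Kxf7.
Count: 3.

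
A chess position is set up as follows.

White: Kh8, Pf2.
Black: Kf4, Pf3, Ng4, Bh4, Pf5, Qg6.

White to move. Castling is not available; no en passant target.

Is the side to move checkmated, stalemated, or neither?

stalemate

White to move; white king on h8.
In check: no.
King squares — g7: attacked by Qg6; h7: attacked by Qg6; g8: attacked by Qg6.
Legal moves for White: none.
Not in check and no legal moves → stalemate.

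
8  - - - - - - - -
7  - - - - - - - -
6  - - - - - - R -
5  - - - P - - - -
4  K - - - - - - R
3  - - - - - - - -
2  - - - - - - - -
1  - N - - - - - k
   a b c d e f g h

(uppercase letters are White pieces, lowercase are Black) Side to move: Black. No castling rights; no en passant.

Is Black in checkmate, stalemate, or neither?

Black to move; black king on h1.
In check: yes, from the white rook on h4.
King squares — g1: attacked by Rg6; g2: attacked by Rg6; h2: attacked by Rh4.
Legal moves for Black: none.
In check with no legal moves → checkmate.

checkmate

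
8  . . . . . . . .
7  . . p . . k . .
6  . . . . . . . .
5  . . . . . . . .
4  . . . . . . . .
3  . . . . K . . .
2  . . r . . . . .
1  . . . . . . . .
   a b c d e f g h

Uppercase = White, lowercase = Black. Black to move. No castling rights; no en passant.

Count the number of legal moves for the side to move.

Black to move; king on f7.
In check: no.
Legal moves: Kg8, Kf8, Ke8, Kg7, Ke7, Kg6, Kf6, Ke6, Rc6, Rc5, Rc4, Rc3+, Rh2, Rg2, Rf2, Re2+, Rd2, Rb2, Ra2, Rc1, c6, c5.
Count: 22.

22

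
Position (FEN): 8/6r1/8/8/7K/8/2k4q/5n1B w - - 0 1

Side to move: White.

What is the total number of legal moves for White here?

0

White to move; king on h4.
In check: yes, from the black queen on h2.
Legal moves: none.
Count: 0.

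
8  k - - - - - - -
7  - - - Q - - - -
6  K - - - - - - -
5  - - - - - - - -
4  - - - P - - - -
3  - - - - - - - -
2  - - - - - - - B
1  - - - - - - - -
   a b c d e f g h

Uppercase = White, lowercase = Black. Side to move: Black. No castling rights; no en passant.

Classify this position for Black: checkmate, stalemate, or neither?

stalemate

Black to move; black king on a8.
In check: no.
King squares — a7: attacked by Ka6; b7: attacked by Ka6; b8: attacked by Bh2.
Legal moves for Black: none.
Not in check and no legal moves → stalemate.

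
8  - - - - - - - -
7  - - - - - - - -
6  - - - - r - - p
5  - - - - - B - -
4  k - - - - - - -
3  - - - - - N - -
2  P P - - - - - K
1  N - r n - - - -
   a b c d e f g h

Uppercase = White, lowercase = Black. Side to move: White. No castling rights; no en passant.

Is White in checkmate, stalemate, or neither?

neither

White to move; white king on h2.
In check: no.
Legal moves for White include: Bh7, Bg6, Bxe6, Bg4, Be4, Bh3, Bd3, Bc2+, Bb1, Ng5, Ne5, Nh4, Nd4, Nd2, Ng1, Ne1, Kh3, Kg3, ... (list truncated; more exist).
White has legal moves and is not in check → neither.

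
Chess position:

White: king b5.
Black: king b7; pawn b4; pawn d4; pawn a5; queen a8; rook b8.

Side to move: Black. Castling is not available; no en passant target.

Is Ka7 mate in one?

After Ka7: white king on b5; in check: yes, from the black rook on b8.
White has 4 legal replies: Kc5, Kxa5, Kc4, Ka4.
In check but a legal move exists → not checkmate.

no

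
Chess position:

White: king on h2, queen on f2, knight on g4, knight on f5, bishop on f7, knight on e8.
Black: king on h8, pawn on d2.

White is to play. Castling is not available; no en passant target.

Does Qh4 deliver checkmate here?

yes

After Qh4: black king on h8; in check: yes, from the white queen on h4.
King squares — g7: attacked by Nf5; h7: attacked by Qh4; g8: attacked by Bf7.
Black has no legal moves → checkmate.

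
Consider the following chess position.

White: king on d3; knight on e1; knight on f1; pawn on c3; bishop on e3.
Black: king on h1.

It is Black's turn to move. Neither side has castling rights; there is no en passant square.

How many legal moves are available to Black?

Black to move; king on h1.
In check: no.
Legal moves: none.
Count: 0.

0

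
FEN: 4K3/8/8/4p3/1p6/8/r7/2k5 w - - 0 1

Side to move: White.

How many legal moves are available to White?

5

White to move; king on e8.
In check: no.
Legal moves: Kf8, Kd8, Kf7, Ke7, Kd7.
Count: 5.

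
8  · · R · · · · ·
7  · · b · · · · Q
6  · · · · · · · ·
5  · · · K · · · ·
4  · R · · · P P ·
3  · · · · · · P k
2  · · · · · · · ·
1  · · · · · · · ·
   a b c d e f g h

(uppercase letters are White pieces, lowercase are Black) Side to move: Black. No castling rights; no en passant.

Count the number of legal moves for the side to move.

Black to move; king on h3.
In check: yes, from the white queen on h7.
Legal moves: Kxg4, Kxg3, Kg2.
Count: 3.

3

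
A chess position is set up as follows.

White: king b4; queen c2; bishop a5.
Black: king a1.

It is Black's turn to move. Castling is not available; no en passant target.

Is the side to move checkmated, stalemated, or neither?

stalemate

Black to move; black king on a1.
In check: no.
King squares — b1: attacked by Qc2; a2: attacked by Qc2; b2: attacked by Qc2.
Legal moves for Black: none.
Not in check and no legal moves → stalemate.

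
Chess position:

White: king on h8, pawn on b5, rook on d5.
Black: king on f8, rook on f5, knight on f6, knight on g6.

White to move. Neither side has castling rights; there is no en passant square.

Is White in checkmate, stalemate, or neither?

checkmate

White to move; white king on h8.
In check: yes, from the black knight on g6.
King squares — g7: attacked by Kf8; h7: attacked by Nf6; g8: attacked by Nf6.
Legal moves for White: none.
In check with no legal moves → checkmate.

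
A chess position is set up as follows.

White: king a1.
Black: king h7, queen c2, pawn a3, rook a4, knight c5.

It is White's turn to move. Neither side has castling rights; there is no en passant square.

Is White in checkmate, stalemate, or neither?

White to move; white king on a1.
In check: no.
King squares — b1: attacked by Qc2; a2: attacked by Qc2; b2: attacked by Qc2.
Legal moves for White: none.
Not in check and no legal moves → stalemate.

stalemate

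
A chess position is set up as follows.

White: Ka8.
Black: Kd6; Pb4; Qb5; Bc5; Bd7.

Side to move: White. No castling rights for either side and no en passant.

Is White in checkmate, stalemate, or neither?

White to move; white king on a8.
In check: no.
King squares — a7: attacked by Bc5; b7: attacked by Qb5; b8: attacked by Qb5.
Legal moves for White: none.
Not in check and no legal moves → stalemate.

stalemate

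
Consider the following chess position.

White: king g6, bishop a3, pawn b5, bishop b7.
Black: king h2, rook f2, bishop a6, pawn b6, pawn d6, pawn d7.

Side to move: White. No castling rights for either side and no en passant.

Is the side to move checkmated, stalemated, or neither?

neither

White to move; white king on g6.
In check: no.
Legal moves for White include: Bc8, Ba8, Bc6, Bxa6, Bd5, Be4, Bf3, Bg2, Bh1, Kh7, Kg7, Kh6, Kh5, Kg5, Bxd6+, Bc5, Bb4, Bb2, ... (list truncated; more exist).
White has legal moves and is not in check → neither.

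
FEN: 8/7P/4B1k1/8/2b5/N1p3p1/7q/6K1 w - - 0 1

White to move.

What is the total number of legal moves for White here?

0

White to move; king on g1.
In check: yes, from the black queen on h2.
Legal moves: none.
Count: 0.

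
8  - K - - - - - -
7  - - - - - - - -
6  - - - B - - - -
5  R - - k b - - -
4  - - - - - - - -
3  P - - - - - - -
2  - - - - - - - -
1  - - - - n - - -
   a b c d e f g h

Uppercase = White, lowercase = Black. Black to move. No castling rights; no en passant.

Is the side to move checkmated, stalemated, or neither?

neither

Black to move; black king on d5.
In check: yes, from the white rook on a5.
King squares — c4: available; d4: available; e4: available; c5: attacked by Ra5; e5: own bishop; c6: available; d6: available; e6: available.
Legal moves for Black: Ke6, Kxd6, Kc6, Ke4, Kd4, Kc4.
Black is in check but has 6 legal moves → neither.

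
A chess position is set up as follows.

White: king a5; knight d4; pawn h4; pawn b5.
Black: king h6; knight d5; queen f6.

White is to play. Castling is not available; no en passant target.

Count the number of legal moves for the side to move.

10

White to move; king on a5.
In check: no.
Legal moves: Ka4, Ne6, Nc6, Nf5+, Nf3, Nb3, Ne2, Nc2, b6, h5.
Count: 10.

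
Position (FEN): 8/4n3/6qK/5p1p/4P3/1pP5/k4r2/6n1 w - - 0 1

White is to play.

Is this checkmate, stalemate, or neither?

White to move; white king on h6.
In check: yes, from the black queen on g6.
King squares — g5: attacked by Qg6; h5: attacked by Qg6; g6: attacked by Ne7; g7: attacked by Qg6; h7: attacked by Qg6.
Legal moves for White: none.
In check with no legal moves → checkmate.

checkmate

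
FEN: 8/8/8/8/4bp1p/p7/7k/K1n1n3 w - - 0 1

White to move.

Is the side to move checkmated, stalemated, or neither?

White to move; white king on a1.
In check: no.
King squares — b1: attacked by Be4; a2: attacked by Nc1; b2: attacked by Pa3.
Legal moves for White: none.
Not in check and no legal moves → stalemate.

stalemate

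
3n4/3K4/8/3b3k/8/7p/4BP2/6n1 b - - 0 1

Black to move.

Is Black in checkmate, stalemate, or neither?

neither

Black to move; black king on h5.
In check: yes, from the white bishop on e2.
Legal moves for Black: Kh6, Kg6, Kg5, Kh4, Bf3, Nf3, Nxe2.
Black is in check but has 7 legal moves → neither.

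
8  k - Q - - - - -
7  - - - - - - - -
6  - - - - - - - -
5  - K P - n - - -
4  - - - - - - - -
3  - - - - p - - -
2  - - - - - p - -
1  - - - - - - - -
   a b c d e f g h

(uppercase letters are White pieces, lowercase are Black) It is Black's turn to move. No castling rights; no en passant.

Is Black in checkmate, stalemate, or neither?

neither

Black to move; black king on a8.
In check: yes, from the white queen on c8.
Legal moves for Black: Ka7.
Black is in check but has 1 legal move → neither.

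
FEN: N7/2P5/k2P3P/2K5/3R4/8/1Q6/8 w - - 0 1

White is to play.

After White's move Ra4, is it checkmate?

yes

After Ra4: black king on a6; in check: yes, from the white rook on a4.
King squares — a5: attacked by Ra4; b5: attacked by Qb2; b6: attacked by Qb2; a7: attacked by Ra4; b7: attacked by Qb2.
Black has no legal moves → checkmate.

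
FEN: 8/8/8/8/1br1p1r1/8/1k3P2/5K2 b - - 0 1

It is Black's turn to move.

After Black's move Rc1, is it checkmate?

no

After Rc1: white king on f1; in check: yes, from the black rook on c1.
White has 1 legal reply: Ke2.
In check but a legal move exists → not checkmate.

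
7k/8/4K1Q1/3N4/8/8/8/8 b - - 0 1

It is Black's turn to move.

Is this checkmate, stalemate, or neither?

stalemate

Black to move; black king on h8.
In check: no.
King squares — g7: attacked by Qg6; h7: attacked by Qg6; g8: attacked by Qg6.
Legal moves for Black: none.
Not in check and no legal moves → stalemate.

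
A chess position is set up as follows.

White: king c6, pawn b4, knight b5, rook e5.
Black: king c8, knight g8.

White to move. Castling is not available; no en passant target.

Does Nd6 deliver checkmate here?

After Nd6: black king on c8; in check: yes, from the white knight on d6.
Black has 2 legal replies: Kd8, Kb8.
In check but a legal move exists → not checkmate.

no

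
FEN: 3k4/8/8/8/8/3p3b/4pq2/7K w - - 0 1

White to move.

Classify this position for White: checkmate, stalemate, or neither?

White to move; white king on h1.
In check: no.
King squares — g1: attacked by Qf2; g2: attacked by Qf2; h2: attacked by Qf2.
Legal moves for White: none.
Not in check and no legal moves → stalemate.

stalemate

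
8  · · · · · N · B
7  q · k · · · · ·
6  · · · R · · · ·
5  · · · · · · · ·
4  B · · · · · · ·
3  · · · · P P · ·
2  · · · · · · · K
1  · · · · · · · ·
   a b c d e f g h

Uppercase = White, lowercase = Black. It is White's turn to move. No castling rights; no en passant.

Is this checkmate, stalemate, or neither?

neither

White to move; white king on h2.
In check: no.
Legal moves for White include: Bg7, Bf6, Be5, Bd4, Bc3, Bb2, Ba1, Nh7, Nd7, Ng6, Ne6+, Rd8, Rd7+, Rh6, Rg6, Rf6, Re6, Rc6+, ... (list truncated; more exist).
White has legal moves and is not in check → neither.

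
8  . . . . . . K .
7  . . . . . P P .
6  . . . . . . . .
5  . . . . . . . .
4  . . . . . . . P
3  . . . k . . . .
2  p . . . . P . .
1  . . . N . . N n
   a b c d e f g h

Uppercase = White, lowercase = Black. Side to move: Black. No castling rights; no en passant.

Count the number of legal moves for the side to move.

11

Black to move; king on d3.
In check: no.
Legal moves: Ke4, Kd4, Kc4, Kd2, Kc2, Ng3, Nxf2, a1=Q, a1=R, a1=B, a1=N.
Count: 11.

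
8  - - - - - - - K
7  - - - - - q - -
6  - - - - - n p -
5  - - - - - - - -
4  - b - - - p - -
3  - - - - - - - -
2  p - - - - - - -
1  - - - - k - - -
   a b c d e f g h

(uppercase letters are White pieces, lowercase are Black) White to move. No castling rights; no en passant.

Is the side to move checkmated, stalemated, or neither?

White to move; white king on h8.
In check: no.
King squares — g7: attacked by Qf7; h7: attacked by Nf6; g8: attacked by Nf6.
Legal moves for White: none.
Not in check and no legal moves → stalemate.

stalemate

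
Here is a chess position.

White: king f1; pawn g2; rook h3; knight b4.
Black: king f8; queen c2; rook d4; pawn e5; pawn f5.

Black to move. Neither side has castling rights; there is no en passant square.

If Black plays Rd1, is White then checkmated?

yes

After Rd1: white king on f1; in check: yes, from the black rook on d1.
King squares — e1: attacked by Rd1; g1: attacked by Rd1; e2: attacked by Qc2; f2: attacked by Qc2; g2: own pawn.
White has no legal moves → checkmate.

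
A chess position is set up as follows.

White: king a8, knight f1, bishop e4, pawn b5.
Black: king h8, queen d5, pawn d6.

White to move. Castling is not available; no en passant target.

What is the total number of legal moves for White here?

White to move; king on a8.
In check: yes, from the black queen on d5.
Legal moves: Kb8, Ka7, Bxd5.
Count: 3.

3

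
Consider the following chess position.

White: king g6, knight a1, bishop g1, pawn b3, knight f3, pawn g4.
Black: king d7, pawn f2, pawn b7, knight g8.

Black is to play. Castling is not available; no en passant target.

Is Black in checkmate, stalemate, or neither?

neither

Black to move; black king on d7.
In check: no.
Legal moves for Black include: Ne7+, Nh6, Nf6, Ke8, Kd8, Kc8, Ke7, Kc7, Ke6, Kd6, Kc6, fxg1=Q, fxg1=R, fxg1=B, fxg1=N, b6, f1=Q, f1=R, ... (list truncated; more exist).
Black has legal moves and is not in check → neither.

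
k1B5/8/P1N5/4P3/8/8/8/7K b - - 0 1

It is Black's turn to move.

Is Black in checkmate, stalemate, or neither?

stalemate

Black to move; black king on a8.
In check: no.
King squares — a7: attacked by Nc6; b7: attacked by Pa6; b8: attacked by Nc6.
Legal moves for Black: none.
Not in check and no legal moves → stalemate.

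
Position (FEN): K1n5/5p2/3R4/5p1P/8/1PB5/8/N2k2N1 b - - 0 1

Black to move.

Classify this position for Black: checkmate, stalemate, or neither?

neither

Black to move; black king on d1.
In check: yes, from the white rook on d6.
King squares — c1: available; e1: attacked by Bc3; c2: attacked by Na1; d2: attacked by Bc3; e2: attacked by Ng1.
Legal moves for Black: Kc1, Nxd6.
Black is in check but has 2 legal moves → neither.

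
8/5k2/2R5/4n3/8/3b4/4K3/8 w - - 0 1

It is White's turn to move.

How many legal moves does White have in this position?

5

White to move; king on e2.
In check: yes, from the black bishop on d3.
Legal moves: Ke3, Kf2, Kd2, Ke1, Kd1.
Count: 5.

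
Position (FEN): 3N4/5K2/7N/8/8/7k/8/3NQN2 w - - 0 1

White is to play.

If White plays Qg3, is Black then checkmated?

After Qg3: black king on h3; in check: yes, from the white queen on g3.
King squares — g2: attacked by Qg3; h2: attacked by Nf1; g3: attacked by Nf1; g4: attacked by Qg3; h4: attacked by Qg3.
Black has no legal moves → checkmate.

yes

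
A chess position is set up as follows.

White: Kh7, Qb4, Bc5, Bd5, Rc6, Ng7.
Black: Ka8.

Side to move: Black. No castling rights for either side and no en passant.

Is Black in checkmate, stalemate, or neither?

Black to move; black king on a8.
In check: no.
King squares — a7: attacked by Bc5; b7: attacked by Qb4; b8: attacked by Qb4.
Legal moves for Black: none.
Not in check and no legal moves → stalemate.

stalemate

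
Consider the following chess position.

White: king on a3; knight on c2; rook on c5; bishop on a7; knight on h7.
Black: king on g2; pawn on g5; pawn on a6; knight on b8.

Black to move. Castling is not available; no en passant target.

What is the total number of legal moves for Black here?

12

Black to move; king on g2.
In check: no.
Legal moves: Nd7, Nc6, Kh3, Kg3, Kf3, Kh2, Kf2, Kh1, Kg1, Kf1, a5, g4.
Count: 12.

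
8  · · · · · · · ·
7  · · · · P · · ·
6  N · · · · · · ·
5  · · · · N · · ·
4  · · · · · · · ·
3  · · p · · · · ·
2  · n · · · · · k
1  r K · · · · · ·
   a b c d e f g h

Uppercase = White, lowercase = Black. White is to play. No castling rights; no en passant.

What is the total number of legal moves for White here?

2

White to move; king on b1.
In check: yes, from the black rook on a1.
Legal moves: Kc2, Kxa1.
Count: 2.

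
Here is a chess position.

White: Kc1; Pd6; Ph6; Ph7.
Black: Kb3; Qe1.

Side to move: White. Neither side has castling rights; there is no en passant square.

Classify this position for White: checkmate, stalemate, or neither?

checkmate

White to move; white king on c1.
In check: yes, from the black queen on e1.
King squares — b1: attacked by Qe1; d1: attacked by Qe1; b2: attacked by Kb3; c2: attacked by Kb3; d2: attacked by Qe1.
Legal moves for White: none.
In check with no legal moves → checkmate.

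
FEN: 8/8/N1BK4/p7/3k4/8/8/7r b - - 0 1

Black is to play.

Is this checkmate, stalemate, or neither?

Black to move; black king on d4.
In check: no.
Legal moves for Black include: Kc4, Ke3, Kd3, Kc3, Rh8, Rh7, Rh6+, Rh5, Rh4, Rh3, Rh2, Rg1, Rf1, Re1, Rd1, Rc1, Rb1, Ra1, ... (list truncated; more exist).
Black has legal moves and is not in check → neither.

neither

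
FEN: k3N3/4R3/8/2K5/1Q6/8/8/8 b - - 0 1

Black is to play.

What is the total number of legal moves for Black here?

0

Black to move; king on a8.
In check: no.
Legal moves: none.
Count: 0.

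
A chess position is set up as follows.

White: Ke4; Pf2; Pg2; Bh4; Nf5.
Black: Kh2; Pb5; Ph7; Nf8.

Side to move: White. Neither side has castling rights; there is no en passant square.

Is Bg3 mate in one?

After Bg3: black king on h2; in check: yes, from the white bishop on g3.
Black has 3 legal replies: Kxg2, Kh1, Kg1.
In check but a legal move exists → not checkmate.

no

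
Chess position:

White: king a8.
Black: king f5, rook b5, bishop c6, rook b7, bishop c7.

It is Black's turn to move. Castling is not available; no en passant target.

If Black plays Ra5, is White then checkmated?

After Ra5: white king on a8; in check: yes, from the black rook on a5.
King squares — a7: attacked by Ra5; b7: attacked by Bc6; b8: attacked by Rb7.
White has no legal moves → checkmate.

yes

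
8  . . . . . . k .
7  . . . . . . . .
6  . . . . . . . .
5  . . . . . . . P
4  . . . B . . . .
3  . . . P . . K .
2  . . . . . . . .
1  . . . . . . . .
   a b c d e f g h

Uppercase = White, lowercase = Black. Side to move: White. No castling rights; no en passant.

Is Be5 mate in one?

no

After Be5: black king on g8; in check: no.
Black is not in check, so this cannot be checkmate.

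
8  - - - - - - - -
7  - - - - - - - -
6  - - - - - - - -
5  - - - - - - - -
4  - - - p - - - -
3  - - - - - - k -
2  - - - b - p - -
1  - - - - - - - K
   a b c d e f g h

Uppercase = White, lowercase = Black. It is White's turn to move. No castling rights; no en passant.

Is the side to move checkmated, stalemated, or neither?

White to move; white king on h1.
In check: no.
King squares — g1: attacked by Pf2; g2: attacked by Kg3; h2: attacked by Kg3.
Legal moves for White: none.
Not in check and no legal moves → stalemate.

stalemate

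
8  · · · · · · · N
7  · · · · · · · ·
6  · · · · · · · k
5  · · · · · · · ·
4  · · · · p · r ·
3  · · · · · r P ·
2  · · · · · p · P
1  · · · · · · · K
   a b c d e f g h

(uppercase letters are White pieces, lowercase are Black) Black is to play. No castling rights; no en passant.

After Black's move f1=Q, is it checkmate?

yes

After f1=Q: white king on h1; in check: yes, from the black queen on f1.
King squares — g1: attacked by Qf1; g2: attacked by Qf1; h2: own pawn.
White has no legal moves → checkmate.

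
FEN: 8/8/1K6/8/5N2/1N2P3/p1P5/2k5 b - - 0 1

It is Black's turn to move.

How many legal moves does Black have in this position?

4

Black to move; king on c1.
In check: yes, from the white knight on b3.
Legal moves: Kxc2, Kb2, Kd1, Kb1.
Count: 4.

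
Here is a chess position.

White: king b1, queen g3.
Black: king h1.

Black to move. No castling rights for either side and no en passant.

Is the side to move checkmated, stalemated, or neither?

Black to move; black king on h1.
In check: no.
King squares — g1: attacked by Qg3; g2: attacked by Qg3; h2: attacked by Qg3.
Legal moves for Black: none.
Not in check and no legal moves → stalemate.

stalemate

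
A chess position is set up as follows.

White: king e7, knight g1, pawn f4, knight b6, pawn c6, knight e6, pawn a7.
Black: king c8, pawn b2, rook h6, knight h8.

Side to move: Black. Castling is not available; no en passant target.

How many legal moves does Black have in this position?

Black to move; king on c8.
In check: yes, from the white knight on b6.
Legal moves: none.
Count: 0.

0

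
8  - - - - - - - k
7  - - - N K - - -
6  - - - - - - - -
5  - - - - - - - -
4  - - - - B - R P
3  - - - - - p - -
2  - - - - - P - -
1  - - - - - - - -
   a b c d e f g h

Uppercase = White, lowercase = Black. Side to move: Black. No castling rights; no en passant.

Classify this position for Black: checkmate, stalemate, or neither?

stalemate

Black to move; black king on h8.
In check: no.
King squares — g7: attacked by Rg4; h7: attacked by Be4; g8: attacked by Rg4.
Legal moves for Black: none.
Not in check and no legal moves → stalemate.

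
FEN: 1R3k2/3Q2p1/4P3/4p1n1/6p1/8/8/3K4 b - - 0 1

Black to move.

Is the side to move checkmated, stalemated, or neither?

Black to move; black king on f8.
In check: yes, from the white rook on b8.
King squares — e7: attacked by Qd7; f7: attacked by Pe6; g7: own pawn; e8: attacked by Qd7; g8: attacked by Rb8.
Legal moves for Black: none.
In check with no legal moves → checkmate.

checkmate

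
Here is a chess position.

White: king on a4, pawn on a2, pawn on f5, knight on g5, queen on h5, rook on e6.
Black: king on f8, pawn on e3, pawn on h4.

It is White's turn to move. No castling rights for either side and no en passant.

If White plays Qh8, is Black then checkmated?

yes

After Qh8: black king on f8; in check: yes, from the white queen on h8.
King squares — e7: attacked by Re6; f7: attacked by Ng5; g7: attacked by Qh8; e8: attacked by Re6; g8: attacked by Qh8.
Black has no legal moves → checkmate.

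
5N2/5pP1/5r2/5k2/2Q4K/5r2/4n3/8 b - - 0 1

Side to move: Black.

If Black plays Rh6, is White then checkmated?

After Rh6: white king on h4; in check: yes, from the black rook on h6.
King squares — g3: attacked by Ne2; h3: attacked by Rf3; g4: attacked by Kf5; g5: attacked by Kf5; h5: attacked by Rh6.
White has no legal moves → checkmate.

yes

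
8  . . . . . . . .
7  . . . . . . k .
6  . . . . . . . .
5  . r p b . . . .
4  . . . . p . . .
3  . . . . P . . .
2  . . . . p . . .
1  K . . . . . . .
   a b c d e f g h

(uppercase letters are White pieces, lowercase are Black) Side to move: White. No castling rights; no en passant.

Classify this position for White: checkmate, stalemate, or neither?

stalemate

White to move; white king on a1.
In check: no.
King squares — b1: attacked by Rb5; a2: attacked by Bd5; b2: attacked by Rb5.
Legal moves for White: none.
Not in check and no legal moves → stalemate.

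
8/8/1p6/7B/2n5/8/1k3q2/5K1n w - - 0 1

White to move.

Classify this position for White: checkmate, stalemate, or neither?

White to move; white king on f1.
In check: yes, from the black queen on f2.
King squares — e1: attacked by Qf2; g1: attacked by Qf2; e2: attacked by Qf2; f2: attacked by Nh1; g2: attacked by Qf2.
Legal moves for White: none.
In check with no legal moves → checkmate.

checkmate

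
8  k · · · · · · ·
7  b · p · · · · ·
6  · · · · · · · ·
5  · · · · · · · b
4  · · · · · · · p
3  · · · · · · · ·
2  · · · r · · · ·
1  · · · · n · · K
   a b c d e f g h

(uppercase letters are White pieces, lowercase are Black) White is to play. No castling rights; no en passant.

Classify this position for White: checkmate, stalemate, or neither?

stalemate

White to move; white king on h1.
In check: no.
King squares — g1: attacked by Ba7; g2: attacked by Ne1; h2: attacked by Rd2.
Legal moves for White: none.
Not in check and no legal moves → stalemate.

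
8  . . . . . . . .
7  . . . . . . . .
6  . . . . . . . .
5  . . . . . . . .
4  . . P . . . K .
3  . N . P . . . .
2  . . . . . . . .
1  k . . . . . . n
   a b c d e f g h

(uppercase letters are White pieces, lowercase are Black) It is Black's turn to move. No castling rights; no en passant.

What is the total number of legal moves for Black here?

Black to move; king on a1.
In check: yes, from the white knight on b3.
Legal moves: Kb2, Ka2, Kb1.
Count: 3.

3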